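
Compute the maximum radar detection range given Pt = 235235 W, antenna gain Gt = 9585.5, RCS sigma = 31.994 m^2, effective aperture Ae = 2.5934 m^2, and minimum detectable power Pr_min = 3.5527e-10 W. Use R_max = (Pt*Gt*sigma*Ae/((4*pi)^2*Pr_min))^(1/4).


R^4 = 235235*9585.5*31.994*2.5934 / ((4*pi)^2 * 3.5527e-10) = 3.334851e+18
R_max = 3.334851e+18^0.25 = 42734 m

42734 m


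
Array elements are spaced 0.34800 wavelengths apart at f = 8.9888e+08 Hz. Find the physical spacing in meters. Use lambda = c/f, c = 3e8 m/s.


lambda = c / f = 3.0000e+08 / 8.9888e+08 = 0.3337487 m
d = 0.34800 * 0.3337487 = 0.1161 m

0.1161 m


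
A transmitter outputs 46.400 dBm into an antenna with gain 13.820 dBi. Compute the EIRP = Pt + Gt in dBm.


EIRP = Pt + Gt = 46.400 + 13.820 = 60.22 dBm

60.22 dBm


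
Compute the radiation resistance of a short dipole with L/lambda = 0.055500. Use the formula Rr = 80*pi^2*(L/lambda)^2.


Rr = 80 * pi^2 * (0.055500)^2 = 80 * 9.869604 * 3.080250e-03 = 2.432 ohm

2.432 ohm


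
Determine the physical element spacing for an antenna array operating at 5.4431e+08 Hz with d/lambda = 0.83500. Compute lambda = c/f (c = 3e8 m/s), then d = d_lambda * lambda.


lambda = c / f = 3.0000e+08 / 5.4431e+08 = 0.5511565 m
d = 0.83500 * 0.5511565 = 0.4602 m

0.4602 m


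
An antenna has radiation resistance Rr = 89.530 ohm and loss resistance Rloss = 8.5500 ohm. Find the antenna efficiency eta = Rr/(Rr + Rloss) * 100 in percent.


eta = 89.530 / (89.530 + 8.5500) * 100 = 91.28%

91.28%


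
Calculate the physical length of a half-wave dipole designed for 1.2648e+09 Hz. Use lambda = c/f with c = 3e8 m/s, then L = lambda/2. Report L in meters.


lambda = c / f = 3.0000e+08 / 1.2648e+09 = 0.2371917 m
L = lambda / 2 = 0.2371917 / 2 = 0.1186 m

0.1186 m


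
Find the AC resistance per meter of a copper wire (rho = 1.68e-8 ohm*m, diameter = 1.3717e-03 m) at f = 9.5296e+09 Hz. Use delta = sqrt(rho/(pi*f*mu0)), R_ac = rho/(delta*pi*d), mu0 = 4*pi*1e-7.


delta = sqrt(1.68e-8 / (pi * 9.5296e+09 * 4*pi*1e-7)) = 6.682476e-07 m
R_ac = 1.68e-8 / (6.682476e-07 * pi * 1.3717e-03) = 5.834 ohm/m

5.834 ohm/m


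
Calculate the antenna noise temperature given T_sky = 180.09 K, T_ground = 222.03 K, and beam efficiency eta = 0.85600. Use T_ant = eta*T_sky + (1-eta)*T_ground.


T_ant = 0.85600 * 180.09 + (1 - 0.85600) * 222.03 = 186.1 K

186.1 K


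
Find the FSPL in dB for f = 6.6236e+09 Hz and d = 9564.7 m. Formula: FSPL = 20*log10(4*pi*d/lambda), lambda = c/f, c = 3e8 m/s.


lambda = c / f = 3.0000e+08 / 6.6236e+09 = 0.04529259 m
FSPL = 20 * log10(4*pi*9564.7/0.04529259) = 128.5 dB

128.5 dB


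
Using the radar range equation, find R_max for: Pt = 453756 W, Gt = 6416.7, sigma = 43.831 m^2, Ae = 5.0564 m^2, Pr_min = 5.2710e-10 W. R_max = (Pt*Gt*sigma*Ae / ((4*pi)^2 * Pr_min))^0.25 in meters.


R^4 = 453756*6416.7*43.831*5.0564 / ((4*pi)^2 * 5.2710e-10) = 7.752543e+18
R_max = 7.752543e+18^0.25 = 52767 m

52767 m


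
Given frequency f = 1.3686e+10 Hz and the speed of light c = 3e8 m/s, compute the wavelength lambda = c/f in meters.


lambda = c / f = 3.0000e+08 / 1.3686e+10 = 0.02192 m

0.02192 m


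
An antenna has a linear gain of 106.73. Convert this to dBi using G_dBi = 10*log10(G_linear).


G_dBi = 10 * log10(106.73) = 20.28 dBi

20.28 dBi


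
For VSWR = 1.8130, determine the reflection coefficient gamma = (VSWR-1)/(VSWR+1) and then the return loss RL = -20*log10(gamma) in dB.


gamma = (1.8130 - 1) / (1.8130 + 1) = 0.2890153
RL = -20 * log10(0.2890153) = 10.78 dB

10.78 dB


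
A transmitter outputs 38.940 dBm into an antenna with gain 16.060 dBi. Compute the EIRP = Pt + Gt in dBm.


EIRP = Pt + Gt = 38.940 + 16.060 = 55.00 dBm

55.00 dBm


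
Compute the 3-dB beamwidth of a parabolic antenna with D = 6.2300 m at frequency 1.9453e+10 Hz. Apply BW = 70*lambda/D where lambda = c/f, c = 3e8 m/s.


lambda = c / f = 3.0000e+08 / 1.9453e+10 = 0.01542179 m
BW = 70 * 0.01542179 / 6.2300 = 0.1733 deg

0.1733 deg


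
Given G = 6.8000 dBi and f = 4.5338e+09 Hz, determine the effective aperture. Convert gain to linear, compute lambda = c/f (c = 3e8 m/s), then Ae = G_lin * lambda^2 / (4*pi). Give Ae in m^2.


lambda = c / f = 3.0000e+08 / 4.5338e+09 = 0.06616966 m
G_linear = 10^(6.8000/10) = 4.786301
Ae = G_linear * lambda^2 / (4*pi) = 4.786301 * 0.06616966^2 / (4*pi) = 1.668e-03 m^2

1.668e-03 m^2


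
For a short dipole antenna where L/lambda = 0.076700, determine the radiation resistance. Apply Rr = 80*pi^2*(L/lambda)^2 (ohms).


Rr = 80 * pi^2 * (0.076700)^2 = 80 * 9.869604 * 5.882890e-03 = 4.645 ohm

4.645 ohm


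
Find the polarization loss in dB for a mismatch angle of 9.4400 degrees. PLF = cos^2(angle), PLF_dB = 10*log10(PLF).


PLF_linear = cos^2(9.4400 deg) = 0.9730992
PLF_dB = 10 * log10(0.9730992) = -0.1184 dB

-0.1184 dB


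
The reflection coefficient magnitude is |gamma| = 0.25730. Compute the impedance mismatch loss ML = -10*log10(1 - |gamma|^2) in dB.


ML = -10 * log10(1 - 0.25730^2) = -10 * log10(0.93379671) = 0.2975 dB

0.2975 dB


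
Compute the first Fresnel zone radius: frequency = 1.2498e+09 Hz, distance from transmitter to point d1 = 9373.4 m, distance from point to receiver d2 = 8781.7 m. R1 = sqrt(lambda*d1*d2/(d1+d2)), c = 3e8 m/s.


lambda = c / f = 3.0000e+08 / 1.2498e+09 = 0.2400384 m
R1 = sqrt(0.2400384 * 9373.4 * 8781.7 / (9373.4 + 8781.7)) = 32.99 m

32.99 m


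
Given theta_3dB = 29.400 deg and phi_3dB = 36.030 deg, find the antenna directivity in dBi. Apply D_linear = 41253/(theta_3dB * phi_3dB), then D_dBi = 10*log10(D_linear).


D_linear = 41253 / (29.400 * 36.030) = 38.94430
D_dBi = 10 * log10(38.94430) = 15.90 dBi

15.90 dBi


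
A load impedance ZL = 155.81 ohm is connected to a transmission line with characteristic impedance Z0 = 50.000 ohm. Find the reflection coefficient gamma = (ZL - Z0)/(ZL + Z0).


gamma = (155.81 - 50.000) / (155.81 + 50.000) = 0.5141

0.5141


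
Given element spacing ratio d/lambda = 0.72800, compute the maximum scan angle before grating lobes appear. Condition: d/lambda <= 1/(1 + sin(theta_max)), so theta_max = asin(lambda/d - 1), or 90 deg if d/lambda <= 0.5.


lambda/d - 1 = 1/0.72800 - 1 = 0.3736264
theta_max = asin(0.3736264) = 21.94 deg

21.94 deg


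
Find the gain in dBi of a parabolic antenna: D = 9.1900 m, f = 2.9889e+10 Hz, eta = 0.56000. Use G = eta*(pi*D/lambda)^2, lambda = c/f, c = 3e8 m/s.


lambda = c / f = 3.0000e+08 / 2.9889e+10 = 0.01003714 m
G_linear = 0.56000 * (pi * 9.1900 / 0.01003714)^2 = 4.633390e+06
G_dBi = 10 * log10(4.633390e+06) = 66.66 dBi

66.66 dBi


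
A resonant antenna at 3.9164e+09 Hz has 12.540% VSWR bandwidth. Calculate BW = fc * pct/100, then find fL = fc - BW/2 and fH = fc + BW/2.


BW = 3.9164e+09 * 12.540/100 = 4.911166e+08 Hz
fL = 3.9164e+09 - 4.911166e+08/2 = 3.671e+09 Hz
fH = 3.9164e+09 + 4.911166e+08/2 = 4.162e+09 Hz

BW=4.911e+08 Hz, fL=3.671e+09 Hz, fH=4.162e+09 Hz


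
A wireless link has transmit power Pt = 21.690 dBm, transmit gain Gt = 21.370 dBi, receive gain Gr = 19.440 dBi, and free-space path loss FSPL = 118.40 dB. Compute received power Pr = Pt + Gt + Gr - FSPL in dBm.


Pr = 21.690 + 21.370 + 19.440 - 118.40 = -55.90 dBm

-55.90 dBm


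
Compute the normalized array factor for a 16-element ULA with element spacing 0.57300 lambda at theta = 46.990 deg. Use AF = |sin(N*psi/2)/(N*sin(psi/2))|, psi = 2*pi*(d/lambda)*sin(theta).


psi = 2*pi*0.57300*sin(46.990 deg) = 2.632639 rad
AF = |sin(16*2.632639/2) / (16*sin(2.632639/2))| = 0.05177

0.05177


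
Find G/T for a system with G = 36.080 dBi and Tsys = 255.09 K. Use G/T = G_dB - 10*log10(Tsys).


G/T = 36.080 - 10*log10(255.09) = 36.080 - 24.06693 = 12.01 dB/K

12.01 dB/K


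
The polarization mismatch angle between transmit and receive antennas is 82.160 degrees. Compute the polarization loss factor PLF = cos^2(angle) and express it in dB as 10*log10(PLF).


PLF_linear = cos^2(82.160 deg) = 0.01860693
PLF_dB = 10 * log10(0.01860693) = -17.30 dB

-17.30 dB


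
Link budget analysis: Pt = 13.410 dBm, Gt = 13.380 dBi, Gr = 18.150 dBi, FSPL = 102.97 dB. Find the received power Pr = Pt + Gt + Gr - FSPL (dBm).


Pr = 13.410 + 13.380 + 18.150 - 102.97 = -58.03 dBm

-58.03 dBm


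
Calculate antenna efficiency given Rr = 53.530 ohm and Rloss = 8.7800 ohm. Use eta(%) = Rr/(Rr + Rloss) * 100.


eta = 53.530 / (53.530 + 8.7800) * 100 = 85.91%

85.91%


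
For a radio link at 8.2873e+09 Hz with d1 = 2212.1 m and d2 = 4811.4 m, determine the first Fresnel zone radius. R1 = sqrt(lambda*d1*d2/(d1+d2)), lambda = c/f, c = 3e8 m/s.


lambda = c / f = 3.0000e+08 / 8.2873e+09 = 0.03619997 m
R1 = sqrt(0.03619997 * 2212.1 * 4811.4 / (2212.1 + 4811.4)) = 7.407 m

7.407 m


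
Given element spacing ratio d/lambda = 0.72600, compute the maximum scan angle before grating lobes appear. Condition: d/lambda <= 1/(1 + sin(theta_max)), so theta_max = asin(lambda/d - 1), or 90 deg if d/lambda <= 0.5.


lambda/d - 1 = 1/0.72600 - 1 = 0.3774105
theta_max = asin(0.3774105) = 22.17 deg

22.17 deg


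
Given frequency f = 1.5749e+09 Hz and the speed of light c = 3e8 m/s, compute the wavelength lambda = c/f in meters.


lambda = c / f = 3.0000e+08 / 1.5749e+09 = 0.1905 m

0.1905 m


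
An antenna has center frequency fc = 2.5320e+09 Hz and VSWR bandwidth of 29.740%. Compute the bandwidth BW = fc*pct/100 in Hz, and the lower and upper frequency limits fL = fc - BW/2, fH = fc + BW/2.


BW = 2.5320e+09 * 29.740/100 = 7.530168e+08 Hz
fL = 2.5320e+09 - 7.530168e+08/2 = 2.155e+09 Hz
fH = 2.5320e+09 + 7.530168e+08/2 = 2.909e+09 Hz

BW=7.530e+08 Hz, fL=2.155e+09 Hz, fH=2.909e+09 Hz


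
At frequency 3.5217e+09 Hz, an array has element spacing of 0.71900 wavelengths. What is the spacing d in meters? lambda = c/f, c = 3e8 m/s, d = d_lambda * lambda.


lambda = c / f = 3.0000e+08 / 3.5217e+09 = 0.08518613 m
d = 0.71900 * 0.08518613 = 0.06125 m

0.06125 m


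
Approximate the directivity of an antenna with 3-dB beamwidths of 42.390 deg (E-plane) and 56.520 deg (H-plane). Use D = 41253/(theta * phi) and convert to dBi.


D_linear = 41253 / (42.390 * 56.520) = 17.21829
D_dBi = 10 * log10(17.21829) = 12.36 dBi

12.36 dBi


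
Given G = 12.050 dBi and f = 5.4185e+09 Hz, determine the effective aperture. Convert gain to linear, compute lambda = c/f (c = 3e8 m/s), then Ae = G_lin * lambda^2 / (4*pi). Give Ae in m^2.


lambda = c / f = 3.0000e+08 / 5.4185e+09 = 0.05536588 m
G_linear = 10^(12.050/10) = 16.03245
Ae = G_linear * lambda^2 / (4*pi) = 16.03245 * 0.05536588^2 / (4*pi) = 3.911e-03 m^2

3.911e-03 m^2


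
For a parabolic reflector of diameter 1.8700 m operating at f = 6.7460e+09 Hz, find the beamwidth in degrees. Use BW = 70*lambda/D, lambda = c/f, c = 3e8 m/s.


lambda = c / f = 3.0000e+08 / 6.7460e+09 = 0.04447080 m
BW = 70 * 0.04447080 / 1.8700 = 1.665 deg

1.665 deg


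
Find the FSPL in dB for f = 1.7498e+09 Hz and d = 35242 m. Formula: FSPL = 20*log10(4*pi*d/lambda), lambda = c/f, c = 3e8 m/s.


lambda = c / f = 3.0000e+08 / 1.7498e+09 = 0.1714482 m
FSPL = 20 * log10(4*pi*35242/0.1714482) = 128.2 dB

128.2 dB


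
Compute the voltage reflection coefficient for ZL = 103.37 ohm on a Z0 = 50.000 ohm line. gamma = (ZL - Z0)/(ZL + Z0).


gamma = (103.37 - 50.000) / (103.37 + 50.000) = 0.3480

0.3480


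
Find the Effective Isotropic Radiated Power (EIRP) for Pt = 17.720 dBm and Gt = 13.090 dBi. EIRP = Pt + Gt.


EIRP = Pt + Gt = 17.720 + 13.090 = 30.81 dBm

30.81 dBm


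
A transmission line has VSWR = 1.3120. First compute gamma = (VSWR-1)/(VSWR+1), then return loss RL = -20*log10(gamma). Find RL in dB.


gamma = (1.3120 - 1) / (1.3120 + 1) = 0.1349481
RL = -20 * log10(0.1349481) = 17.40 dB

17.40 dB


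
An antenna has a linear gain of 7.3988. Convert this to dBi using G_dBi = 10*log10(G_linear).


G_dBi = 10 * log10(7.3988) = 8.692 dBi

8.692 dBi


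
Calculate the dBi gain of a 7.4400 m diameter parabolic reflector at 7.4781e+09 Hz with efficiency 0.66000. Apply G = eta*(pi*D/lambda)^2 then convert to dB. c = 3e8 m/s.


lambda = c / f = 3.0000e+08 / 7.4781e+09 = 0.04011714 m
G_linear = 0.66000 * (pi * 7.4400 / 0.04011714)^2 = 224042.1
G_dBi = 10 * log10(224042.1) = 53.50 dBi

53.50 dBi


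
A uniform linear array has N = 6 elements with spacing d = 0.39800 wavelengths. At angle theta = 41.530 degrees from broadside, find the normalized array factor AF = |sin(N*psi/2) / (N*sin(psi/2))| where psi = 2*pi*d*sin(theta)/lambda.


psi = 2*pi*0.39800*sin(41.530 deg) = 1.658000 rad
AF = |sin(6*1.658000/2) / (6*sin(1.658000/2))| = 0.2184

0.2184


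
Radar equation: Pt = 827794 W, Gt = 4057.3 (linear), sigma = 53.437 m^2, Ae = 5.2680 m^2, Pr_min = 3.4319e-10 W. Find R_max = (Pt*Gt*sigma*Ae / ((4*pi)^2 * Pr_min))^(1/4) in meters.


R^4 = 827794*4057.3*53.437*5.2680 / ((4*pi)^2 * 3.4319e-10) = 1.744588e+19
R_max = 1.744588e+19^0.25 = 64628 m

64628 m


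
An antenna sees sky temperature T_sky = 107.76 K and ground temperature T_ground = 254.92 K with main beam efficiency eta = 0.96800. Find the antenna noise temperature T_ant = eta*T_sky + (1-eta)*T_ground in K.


T_ant = 0.96800 * 107.76 + (1 - 0.96800) * 254.92 = 112.5 K

112.5 K


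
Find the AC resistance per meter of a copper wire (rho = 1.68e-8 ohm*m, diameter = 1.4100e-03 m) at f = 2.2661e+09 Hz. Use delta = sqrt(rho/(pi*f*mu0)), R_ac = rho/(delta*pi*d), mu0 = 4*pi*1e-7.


delta = sqrt(1.68e-8 / (pi * 2.2661e+09 * 4*pi*1e-7)) = 1.370362e-06 m
R_ac = 1.68e-8 / (1.370362e-06 * pi * 1.4100e-03) = 2.768 ohm/m

2.768 ohm/m


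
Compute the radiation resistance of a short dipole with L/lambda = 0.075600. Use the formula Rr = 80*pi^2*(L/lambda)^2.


Rr = 80 * pi^2 * (0.075600)^2 = 80 * 9.869604 * 5.715360e-03 = 4.513 ohm

4.513 ohm


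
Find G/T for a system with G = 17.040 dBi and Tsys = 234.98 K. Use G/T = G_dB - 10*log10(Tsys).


G/T = 17.040 - 10*log10(234.98) = 17.040 - 23.71031 = -6.670 dB/K

-6.670 dB/K


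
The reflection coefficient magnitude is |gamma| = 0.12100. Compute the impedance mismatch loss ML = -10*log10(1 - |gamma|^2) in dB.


ML = -10 * log10(1 - 0.12100^2) = -10 * log10(0.985359) = 0.06406 dB

0.06406 dB


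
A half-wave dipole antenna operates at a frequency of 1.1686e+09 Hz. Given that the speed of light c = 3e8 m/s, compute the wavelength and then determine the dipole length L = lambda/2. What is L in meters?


lambda = c / f = 3.0000e+08 / 1.1686e+09 = 0.2567174 m
L = lambda / 2 = 0.2567174 / 2 = 0.1284 m

0.1284 m


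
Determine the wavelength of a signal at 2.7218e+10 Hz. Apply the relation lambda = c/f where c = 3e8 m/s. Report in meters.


lambda = c / f = 3.0000e+08 / 2.7218e+10 = 0.01102 m

0.01102 m


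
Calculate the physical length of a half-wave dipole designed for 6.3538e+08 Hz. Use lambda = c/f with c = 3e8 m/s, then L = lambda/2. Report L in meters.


lambda = c / f = 3.0000e+08 / 6.3538e+08 = 0.4721584 m
L = lambda / 2 = 0.4721584 / 2 = 0.2361 m

0.2361 m


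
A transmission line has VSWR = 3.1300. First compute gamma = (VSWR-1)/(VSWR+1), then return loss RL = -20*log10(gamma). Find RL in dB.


gamma = (3.1300 - 1) / (3.1300 + 1) = 0.5157385
RL = -20 * log10(0.5157385) = 5.751 dB

5.751 dB


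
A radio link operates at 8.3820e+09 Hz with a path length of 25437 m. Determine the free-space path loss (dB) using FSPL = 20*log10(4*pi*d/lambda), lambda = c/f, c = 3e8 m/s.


lambda = c / f = 3.0000e+08 / 8.3820e+09 = 0.03579098 m
FSPL = 20 * log10(4*pi*25437/0.03579098) = 139.0 dB

139.0 dB


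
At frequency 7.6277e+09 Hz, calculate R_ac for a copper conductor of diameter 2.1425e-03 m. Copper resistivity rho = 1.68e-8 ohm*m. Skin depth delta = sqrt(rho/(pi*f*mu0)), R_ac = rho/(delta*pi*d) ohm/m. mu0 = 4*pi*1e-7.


delta = sqrt(1.68e-8 / (pi * 7.6277e+09 * 4*pi*1e-7)) = 7.469267e-07 m
R_ac = 1.68e-8 / (7.469267e-07 * pi * 2.1425e-03) = 3.342 ohm/m

3.342 ohm/m


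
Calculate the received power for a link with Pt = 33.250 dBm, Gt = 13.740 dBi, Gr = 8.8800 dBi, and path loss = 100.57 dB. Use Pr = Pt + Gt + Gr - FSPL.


Pr = 33.250 + 13.740 + 8.8800 - 100.57 = -44.70 dBm

-44.70 dBm


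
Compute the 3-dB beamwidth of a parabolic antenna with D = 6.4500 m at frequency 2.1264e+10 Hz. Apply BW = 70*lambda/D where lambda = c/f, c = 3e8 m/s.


lambda = c / f = 3.0000e+08 / 2.1264e+10 = 0.01410835 m
BW = 70 * 0.01410835 / 6.4500 = 0.1531 deg

0.1531 deg


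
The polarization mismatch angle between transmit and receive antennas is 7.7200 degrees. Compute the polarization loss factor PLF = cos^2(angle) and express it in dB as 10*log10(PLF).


PLF_linear = cos^2(7.7200 deg) = 0.9819549
PLF_dB = 10 * log10(0.9819549) = -0.07908 dB

-0.07908 dB


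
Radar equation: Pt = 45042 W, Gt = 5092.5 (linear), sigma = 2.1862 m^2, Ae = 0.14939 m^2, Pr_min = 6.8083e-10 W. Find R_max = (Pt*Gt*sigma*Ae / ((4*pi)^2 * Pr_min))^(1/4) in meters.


R^4 = 45042*5092.5*2.1862*0.14939 / ((4*pi)^2 * 6.8083e-10) = 6.967897e+14
R_max = 6.967897e+14^0.25 = 5138 m

5138 m


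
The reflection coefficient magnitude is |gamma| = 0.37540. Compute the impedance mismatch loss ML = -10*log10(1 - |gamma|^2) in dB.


ML = -10 * log10(1 - 0.37540^2) = -10 * log10(0.85907484) = 0.6597 dB

0.6597 dB


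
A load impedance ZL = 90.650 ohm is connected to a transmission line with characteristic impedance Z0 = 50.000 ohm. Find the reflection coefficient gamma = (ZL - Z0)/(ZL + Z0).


gamma = (90.650 - 50.000) / (90.650 + 50.000) = 0.2890

0.2890


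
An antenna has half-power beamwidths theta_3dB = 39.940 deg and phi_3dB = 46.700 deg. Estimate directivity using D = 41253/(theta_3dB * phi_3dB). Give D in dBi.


D_linear = 41253 / (39.940 * 46.700) = 22.11722
D_dBi = 10 * log10(22.11722) = 13.45 dBi

13.45 dBi


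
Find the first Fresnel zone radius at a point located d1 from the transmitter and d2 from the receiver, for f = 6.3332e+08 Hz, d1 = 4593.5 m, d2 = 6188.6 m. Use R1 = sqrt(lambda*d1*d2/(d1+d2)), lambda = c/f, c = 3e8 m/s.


lambda = c / f = 3.0000e+08 / 6.3332e+08 = 0.4736942 m
R1 = sqrt(0.4736942 * 4593.5 * 6188.6 / (4593.5 + 6188.6)) = 35.34 m

35.34 m


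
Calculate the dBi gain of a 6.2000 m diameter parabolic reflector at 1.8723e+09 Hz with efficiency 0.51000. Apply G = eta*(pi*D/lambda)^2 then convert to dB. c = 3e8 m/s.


lambda = c / f = 3.0000e+08 / 1.8723e+09 = 0.1602307 m
G_linear = 0.51000 * (pi * 6.2000 / 0.1602307)^2 = 7536.364
G_dBi = 10 * log10(7536.364) = 38.77 dBi

38.77 dBi


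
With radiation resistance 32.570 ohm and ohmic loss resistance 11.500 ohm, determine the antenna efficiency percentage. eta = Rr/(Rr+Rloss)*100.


eta = 32.570 / (32.570 + 11.500) * 100 = 73.91%

73.91%


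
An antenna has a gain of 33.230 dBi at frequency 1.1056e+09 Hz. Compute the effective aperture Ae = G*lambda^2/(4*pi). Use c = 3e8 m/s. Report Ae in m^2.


lambda = c / f = 3.0000e+08 / 1.1056e+09 = 0.2713459 m
G_linear = 10^(33.230/10) = 2103.778
Ae = G_linear * lambda^2 / (4*pi) = 2103.778 * 0.2713459^2 / (4*pi) = 12.33 m^2

12.33 m^2


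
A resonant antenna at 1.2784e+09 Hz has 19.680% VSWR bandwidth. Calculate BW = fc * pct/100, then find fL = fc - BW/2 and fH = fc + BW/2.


BW = 1.2784e+09 * 19.680/100 = 2.515891e+08 Hz
fL = 1.2784e+09 - 2.515891e+08/2 = 1.153e+09 Hz
fH = 1.2784e+09 + 2.515891e+08/2 = 1.404e+09 Hz

BW=2.516e+08 Hz, fL=1.153e+09 Hz, fH=1.404e+09 Hz


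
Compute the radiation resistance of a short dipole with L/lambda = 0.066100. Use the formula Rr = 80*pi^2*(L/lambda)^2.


Rr = 80 * pi^2 * (0.066100)^2 = 80 * 9.869604 * 4.369210e-03 = 3.450 ohm

3.450 ohm


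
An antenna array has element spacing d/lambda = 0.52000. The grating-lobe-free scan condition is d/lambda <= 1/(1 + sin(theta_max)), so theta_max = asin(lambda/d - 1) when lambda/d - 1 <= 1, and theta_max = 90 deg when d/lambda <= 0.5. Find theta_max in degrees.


lambda/d - 1 = 1/0.52000 - 1 = 0.9230769
theta_max = asin(0.9230769) = 67.38 deg

67.38 deg


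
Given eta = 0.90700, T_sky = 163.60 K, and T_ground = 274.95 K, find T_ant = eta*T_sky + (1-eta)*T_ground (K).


T_ant = 0.90700 * 163.60 + (1 - 0.90700) * 274.95 = 174.0 K

174.0 K


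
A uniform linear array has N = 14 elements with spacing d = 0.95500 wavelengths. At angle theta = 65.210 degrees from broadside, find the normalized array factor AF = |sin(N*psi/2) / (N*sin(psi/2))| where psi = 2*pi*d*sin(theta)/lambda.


psi = 2*pi*0.95500*sin(65.210 deg) = 5.447505 rad
AF = |sin(14*5.447505/2) / (14*sin(5.447505/2))| = 0.07393

0.07393


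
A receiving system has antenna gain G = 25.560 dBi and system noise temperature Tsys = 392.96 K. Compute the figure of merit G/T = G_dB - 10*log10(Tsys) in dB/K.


G/T = 25.560 - 10*log10(392.96) = 25.560 - 25.94348 = -0.3835 dB/K

-0.3835 dB/K


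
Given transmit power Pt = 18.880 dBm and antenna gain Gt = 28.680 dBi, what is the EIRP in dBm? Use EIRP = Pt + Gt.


EIRP = Pt + Gt = 18.880 + 28.680 = 47.56 dBm

47.56 dBm


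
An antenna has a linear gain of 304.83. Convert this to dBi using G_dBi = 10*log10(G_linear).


G_dBi = 10 * log10(304.83) = 24.84 dBi

24.84 dBi


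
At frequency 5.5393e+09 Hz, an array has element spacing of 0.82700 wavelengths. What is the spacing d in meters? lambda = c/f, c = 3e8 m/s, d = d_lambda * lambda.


lambda = c / f = 3.0000e+08 / 5.5393e+09 = 0.05415847 m
d = 0.82700 * 0.05415847 = 0.04479 m

0.04479 m


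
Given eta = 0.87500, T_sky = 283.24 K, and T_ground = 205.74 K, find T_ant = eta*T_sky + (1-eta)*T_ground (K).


T_ant = 0.87500 * 283.24 + (1 - 0.87500) * 205.74 = 273.6 K

273.6 K


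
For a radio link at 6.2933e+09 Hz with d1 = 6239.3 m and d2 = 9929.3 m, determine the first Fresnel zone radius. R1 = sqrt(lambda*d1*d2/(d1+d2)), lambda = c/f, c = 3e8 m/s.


lambda = c / f = 3.0000e+08 / 6.2933e+09 = 0.04766974 m
R1 = sqrt(0.04766974 * 6239.3 * 9929.3 / (6239.3 + 9929.3)) = 13.51 m

13.51 m


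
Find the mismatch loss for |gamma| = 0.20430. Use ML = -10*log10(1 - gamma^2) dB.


ML = -10 * log10(1 - 0.20430^2) = -10 * log10(0.95826151) = 0.1852 dB

0.1852 dB


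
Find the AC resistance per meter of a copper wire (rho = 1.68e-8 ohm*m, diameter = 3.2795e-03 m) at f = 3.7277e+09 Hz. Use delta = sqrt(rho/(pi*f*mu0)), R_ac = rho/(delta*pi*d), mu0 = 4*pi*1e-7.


delta = sqrt(1.68e-8 / (pi * 3.7277e+09 * 4*pi*1e-7)) = 1.068450e-06 m
R_ac = 1.68e-8 / (1.068450e-06 * pi * 3.2795e-03) = 1.526 ohm/m

1.526 ohm/m


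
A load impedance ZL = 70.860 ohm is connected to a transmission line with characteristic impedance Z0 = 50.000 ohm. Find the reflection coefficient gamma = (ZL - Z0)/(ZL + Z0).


gamma = (70.860 - 50.000) / (70.860 + 50.000) = 0.1726

0.1726


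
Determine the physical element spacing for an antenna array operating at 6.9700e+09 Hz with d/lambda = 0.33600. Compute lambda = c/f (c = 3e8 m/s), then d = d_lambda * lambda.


lambda = c / f = 3.0000e+08 / 6.9700e+09 = 0.04304161 m
d = 0.33600 * 0.04304161 = 0.01446 m

0.01446 m


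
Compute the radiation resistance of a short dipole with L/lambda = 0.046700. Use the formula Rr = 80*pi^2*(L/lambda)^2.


Rr = 80 * pi^2 * (0.046700)^2 = 80 * 9.869604 * 2.180890e-03 = 1.722 ohm

1.722 ohm


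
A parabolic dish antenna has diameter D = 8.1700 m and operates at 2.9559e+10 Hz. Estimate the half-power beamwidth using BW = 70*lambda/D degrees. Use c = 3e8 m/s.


lambda = c / f = 3.0000e+08 / 2.9559e+10 = 0.01014919 m
BW = 70 * 0.01014919 / 8.1700 = 0.08696 deg

0.08696 deg


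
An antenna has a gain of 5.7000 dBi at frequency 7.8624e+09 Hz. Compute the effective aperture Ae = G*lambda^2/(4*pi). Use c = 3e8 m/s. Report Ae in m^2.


lambda = c / f = 3.0000e+08 / 7.8624e+09 = 0.03815629 m
G_linear = 10^(5.7000/10) = 3.715352
Ae = G_linear * lambda^2 / (4*pi) = 3.715352 * 0.03815629^2 / (4*pi) = 4.304e-04 m^2

4.304e-04 m^2


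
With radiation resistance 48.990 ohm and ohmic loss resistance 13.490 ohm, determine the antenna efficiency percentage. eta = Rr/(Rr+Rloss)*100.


eta = 48.990 / (48.990 + 13.490) * 100 = 78.41%

78.41%


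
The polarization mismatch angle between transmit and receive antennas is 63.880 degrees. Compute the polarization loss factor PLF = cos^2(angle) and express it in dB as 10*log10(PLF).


PLF_linear = cos^2(63.880 deg) = 0.1938224
PLF_dB = 10 * log10(0.1938224) = -7.126 dB

-7.126 dB


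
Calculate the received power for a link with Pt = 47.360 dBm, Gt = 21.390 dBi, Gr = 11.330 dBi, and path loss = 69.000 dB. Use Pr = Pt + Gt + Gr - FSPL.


Pr = 47.360 + 21.390 + 11.330 - 69.000 = 11.08 dBm

11.08 dBm


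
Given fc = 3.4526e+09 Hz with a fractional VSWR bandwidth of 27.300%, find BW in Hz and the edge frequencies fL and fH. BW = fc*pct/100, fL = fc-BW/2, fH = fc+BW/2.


BW = 3.4526e+09 * 27.300/100 = 9.425598e+08 Hz
fL = 3.4526e+09 - 9.425598e+08/2 = 2.981e+09 Hz
fH = 3.4526e+09 + 9.425598e+08/2 = 3.924e+09 Hz

BW=9.426e+08 Hz, fL=2.981e+09 Hz, fH=3.924e+09 Hz


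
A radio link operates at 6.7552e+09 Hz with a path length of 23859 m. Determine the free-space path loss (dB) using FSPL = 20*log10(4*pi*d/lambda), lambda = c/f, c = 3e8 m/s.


lambda = c / f = 3.0000e+08 / 6.7552e+09 = 0.04441023 m
FSPL = 20 * log10(4*pi*23859/0.04441023) = 136.6 dB

136.6 dB


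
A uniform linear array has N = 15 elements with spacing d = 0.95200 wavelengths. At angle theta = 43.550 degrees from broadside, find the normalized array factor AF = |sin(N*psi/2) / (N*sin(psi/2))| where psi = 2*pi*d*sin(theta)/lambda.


psi = 2*pi*0.95200*sin(43.550 deg) = 4.121241 rad
AF = |sin(15*4.121241/2) / (15*sin(4.121241/2))| = 0.03666

0.03666


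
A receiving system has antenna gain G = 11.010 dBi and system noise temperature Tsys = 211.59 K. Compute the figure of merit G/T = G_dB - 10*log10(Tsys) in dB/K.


G/T = 11.010 - 10*log10(211.59) = 11.010 - 23.25495 = -12.24 dB/K

-12.24 dB/K


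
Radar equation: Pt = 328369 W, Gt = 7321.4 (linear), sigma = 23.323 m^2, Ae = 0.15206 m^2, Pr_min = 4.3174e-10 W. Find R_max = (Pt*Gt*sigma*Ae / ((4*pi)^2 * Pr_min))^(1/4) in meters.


R^4 = 328369*7321.4*23.323*0.15206 / ((4*pi)^2 * 4.3174e-10) = 1.250586e+17
R_max = 1.250586e+17^0.25 = 18805 m

18805 m


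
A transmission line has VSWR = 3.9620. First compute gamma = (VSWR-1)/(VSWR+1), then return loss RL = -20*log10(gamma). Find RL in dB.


gamma = (3.9620 - 1) / (3.9620 + 1) = 0.5969367
RL = -20 * log10(0.5969367) = 4.481 dB

4.481 dB


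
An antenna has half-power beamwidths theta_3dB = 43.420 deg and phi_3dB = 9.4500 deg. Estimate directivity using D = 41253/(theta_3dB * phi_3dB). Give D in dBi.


D_linear = 41253 / (43.420 * 9.4500) = 100.5388
D_dBi = 10 * log10(100.5388) = 20.02 dBi

20.02 dBi


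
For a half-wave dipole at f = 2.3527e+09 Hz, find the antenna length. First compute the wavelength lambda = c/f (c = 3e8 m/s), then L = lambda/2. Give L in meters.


lambda = c / f = 3.0000e+08 / 2.3527e+09 = 0.1275131 m
L = lambda / 2 = 0.1275131 / 2 = 0.06376 m

0.06376 m


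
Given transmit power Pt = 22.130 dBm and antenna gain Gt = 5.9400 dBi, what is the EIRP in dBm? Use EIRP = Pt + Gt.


EIRP = Pt + Gt = 22.130 + 5.9400 = 28.07 dBm

28.07 dBm


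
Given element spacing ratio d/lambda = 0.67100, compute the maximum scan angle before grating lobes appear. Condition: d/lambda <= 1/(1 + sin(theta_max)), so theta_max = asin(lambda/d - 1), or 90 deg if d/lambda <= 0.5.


lambda/d - 1 = 1/0.67100 - 1 = 0.4903130
theta_max = asin(0.4903130) = 29.36 deg

29.36 deg


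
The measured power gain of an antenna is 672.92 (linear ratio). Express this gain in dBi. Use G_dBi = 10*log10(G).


G_dBi = 10 * log10(672.92) = 28.28 dBi

28.28 dBi


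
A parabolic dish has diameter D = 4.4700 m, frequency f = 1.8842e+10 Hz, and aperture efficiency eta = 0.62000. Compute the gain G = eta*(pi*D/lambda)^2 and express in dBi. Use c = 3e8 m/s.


lambda = c / f = 3.0000e+08 / 1.8842e+10 = 0.01592188 m
G_linear = 0.62000 * (pi * 4.4700 / 0.01592188)^2 = 482300.6
G_dBi = 10 * log10(482300.6) = 56.83 dBi

56.83 dBi


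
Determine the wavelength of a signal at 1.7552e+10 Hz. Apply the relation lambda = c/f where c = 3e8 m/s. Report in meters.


lambda = c / f = 3.0000e+08 / 1.7552e+10 = 0.01709 m

0.01709 m


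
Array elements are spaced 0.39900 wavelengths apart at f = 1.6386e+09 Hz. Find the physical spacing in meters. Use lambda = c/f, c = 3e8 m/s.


lambda = c / f = 3.0000e+08 / 1.6386e+09 = 0.1830831 m
d = 0.39900 * 0.1830831 = 0.07305 m

0.07305 m


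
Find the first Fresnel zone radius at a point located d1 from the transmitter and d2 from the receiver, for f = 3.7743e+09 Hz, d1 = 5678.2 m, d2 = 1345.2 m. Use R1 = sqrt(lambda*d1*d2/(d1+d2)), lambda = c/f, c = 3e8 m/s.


lambda = c / f = 3.0000e+08 / 3.7743e+09 = 0.07948494 m
R1 = sqrt(0.07948494 * 5678.2 * 1345.2 / (5678.2 + 1345.2)) = 9.298 m

9.298 m


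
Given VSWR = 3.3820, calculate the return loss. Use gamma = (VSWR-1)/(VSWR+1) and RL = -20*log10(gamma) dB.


gamma = (3.3820 - 1) / (3.3820 + 1) = 0.5435874
RL = -20 * log10(0.5435874) = 5.295 dB

5.295 dB


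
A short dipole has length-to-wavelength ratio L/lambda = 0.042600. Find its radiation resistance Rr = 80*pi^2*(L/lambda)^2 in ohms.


Rr = 80 * pi^2 * (0.042600)^2 = 80 * 9.869604 * 1.814760e-03 = 1.433 ohm

1.433 ohm


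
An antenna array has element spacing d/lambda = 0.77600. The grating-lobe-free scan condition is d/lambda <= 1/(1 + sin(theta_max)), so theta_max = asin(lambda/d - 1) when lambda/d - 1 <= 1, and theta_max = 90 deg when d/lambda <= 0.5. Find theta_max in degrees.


lambda/d - 1 = 1/0.77600 - 1 = 0.2886598
theta_max = asin(0.2886598) = 16.78 deg

16.78 deg


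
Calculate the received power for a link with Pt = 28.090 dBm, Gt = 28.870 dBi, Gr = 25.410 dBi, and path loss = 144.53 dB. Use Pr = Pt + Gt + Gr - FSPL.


Pr = 28.090 + 28.870 + 25.410 - 144.53 = -62.16 dBm

-62.16 dBm


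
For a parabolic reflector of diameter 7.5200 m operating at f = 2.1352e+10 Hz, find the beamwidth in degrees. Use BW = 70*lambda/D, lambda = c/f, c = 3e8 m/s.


lambda = c / f = 3.0000e+08 / 2.1352e+10 = 0.01405021 m
BW = 70 * 0.01405021 / 7.5200 = 0.1308 deg

0.1308 deg


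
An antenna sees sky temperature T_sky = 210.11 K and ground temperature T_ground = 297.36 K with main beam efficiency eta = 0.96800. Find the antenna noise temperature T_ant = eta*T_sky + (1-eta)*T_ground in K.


T_ant = 0.96800 * 210.11 + (1 - 0.96800) * 297.36 = 212.9 K

212.9 K


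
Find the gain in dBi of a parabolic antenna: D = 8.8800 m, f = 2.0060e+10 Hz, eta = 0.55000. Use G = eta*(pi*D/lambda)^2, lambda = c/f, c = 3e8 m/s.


lambda = c / f = 3.0000e+08 / 2.0060e+10 = 0.01495513 m
G_linear = 0.55000 * (pi * 8.8800 / 0.01495513)^2 = 1.913850e+06
G_dBi = 10 * log10(1.913850e+06) = 62.82 dBi

62.82 dBi


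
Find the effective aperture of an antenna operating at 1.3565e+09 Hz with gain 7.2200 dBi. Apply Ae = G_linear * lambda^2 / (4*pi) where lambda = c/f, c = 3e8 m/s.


lambda = c / f = 3.0000e+08 / 1.3565e+09 = 0.2211574 m
G_linear = 10^(7.2200/10) = 5.272299
Ae = G_linear * lambda^2 / (4*pi) = 5.272299 * 0.2211574^2 / (4*pi) = 0.02052 m^2

0.02052 m^2


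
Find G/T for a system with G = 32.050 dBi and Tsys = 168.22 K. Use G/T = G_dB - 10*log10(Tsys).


G/T = 32.050 - 10*log10(168.22) = 32.050 - 22.25878 = 9.791 dB/K

9.791 dB/K


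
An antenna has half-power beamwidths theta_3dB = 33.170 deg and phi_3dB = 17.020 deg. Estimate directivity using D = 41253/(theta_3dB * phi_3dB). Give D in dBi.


D_linear = 41253 / (33.170 * 17.020) = 73.07192
D_dBi = 10 * log10(73.07192) = 18.64 dBi

18.64 dBi


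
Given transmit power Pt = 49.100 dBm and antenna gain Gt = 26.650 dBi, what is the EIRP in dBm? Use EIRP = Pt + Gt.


EIRP = Pt + Gt = 49.100 + 26.650 = 75.75 dBm

75.75 dBm


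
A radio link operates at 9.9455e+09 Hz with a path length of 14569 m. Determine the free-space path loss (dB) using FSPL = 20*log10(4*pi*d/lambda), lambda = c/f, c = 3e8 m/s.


lambda = c / f = 3.0000e+08 / 9.9455e+09 = 0.03016440 m
FSPL = 20 * log10(4*pi*14569/0.03016440) = 135.7 dB

135.7 dB


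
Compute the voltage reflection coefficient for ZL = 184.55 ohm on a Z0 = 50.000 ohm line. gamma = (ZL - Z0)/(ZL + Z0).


gamma = (184.55 - 50.000) / (184.55 + 50.000) = 0.5737

0.5737


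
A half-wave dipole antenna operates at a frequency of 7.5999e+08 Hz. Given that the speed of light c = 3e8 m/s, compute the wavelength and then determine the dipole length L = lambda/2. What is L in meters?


lambda = c / f = 3.0000e+08 / 7.5999e+08 = 0.3947420 m
L = lambda / 2 = 0.3947420 / 2 = 0.1974 m

0.1974 m


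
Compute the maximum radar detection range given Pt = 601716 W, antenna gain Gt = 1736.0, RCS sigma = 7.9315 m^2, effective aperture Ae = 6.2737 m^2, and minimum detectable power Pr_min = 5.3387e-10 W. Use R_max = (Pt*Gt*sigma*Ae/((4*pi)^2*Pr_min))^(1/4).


R^4 = 601716*1736.0*7.9315*6.2737 / ((4*pi)^2 * 5.3387e-10) = 6.165455e+17
R_max = 6.165455e+17^0.25 = 28021 m

28021 m


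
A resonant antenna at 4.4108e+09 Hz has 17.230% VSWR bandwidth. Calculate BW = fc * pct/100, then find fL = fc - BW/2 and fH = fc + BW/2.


BW = 4.4108e+09 * 17.230/100 = 7.599808e+08 Hz
fL = 4.4108e+09 - 7.599808e+08/2 = 4.031e+09 Hz
fH = 4.4108e+09 + 7.599808e+08/2 = 4.791e+09 Hz

BW=7.600e+08 Hz, fL=4.031e+09 Hz, fH=4.791e+09 Hz


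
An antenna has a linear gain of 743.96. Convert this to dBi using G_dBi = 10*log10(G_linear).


G_dBi = 10 * log10(743.96) = 28.72 dBi

28.72 dBi


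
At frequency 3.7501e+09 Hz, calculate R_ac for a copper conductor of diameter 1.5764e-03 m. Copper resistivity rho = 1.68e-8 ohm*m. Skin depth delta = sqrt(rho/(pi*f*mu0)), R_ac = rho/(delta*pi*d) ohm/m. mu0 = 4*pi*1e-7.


delta = sqrt(1.68e-8 / (pi * 3.7501e+09 * 4*pi*1e-7)) = 1.065254e-06 m
R_ac = 1.68e-8 / (1.065254e-06 * pi * 1.5764e-03) = 3.184 ohm/m

3.184 ohm/m


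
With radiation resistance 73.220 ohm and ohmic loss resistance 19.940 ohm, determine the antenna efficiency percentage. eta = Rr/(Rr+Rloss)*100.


eta = 73.220 / (73.220 + 19.940) * 100 = 78.60%

78.60%


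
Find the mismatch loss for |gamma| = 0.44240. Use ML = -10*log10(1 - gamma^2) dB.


ML = -10 * log10(1 - 0.44240^2) = -10 * log10(0.80428224) = 0.9459 dB

0.9459 dB


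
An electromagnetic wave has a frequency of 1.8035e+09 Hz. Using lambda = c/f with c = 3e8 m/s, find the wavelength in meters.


lambda = c / f = 3.0000e+08 / 1.8035e+09 = 0.1663 m

0.1663 m


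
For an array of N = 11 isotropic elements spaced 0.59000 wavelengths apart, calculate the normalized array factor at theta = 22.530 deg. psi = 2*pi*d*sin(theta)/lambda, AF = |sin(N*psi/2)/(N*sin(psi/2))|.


psi = 2*pi*0.59000*sin(22.530 deg) = 1.420431 rad
AF = |sin(11*1.420431/2) / (11*sin(1.420431/2))| = 0.1393

0.1393


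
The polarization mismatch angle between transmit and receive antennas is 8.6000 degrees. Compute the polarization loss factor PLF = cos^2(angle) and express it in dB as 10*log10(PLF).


PLF_linear = cos^2(8.6000 deg) = 0.9776392
PLF_dB = 10 * log10(0.9776392) = -0.09821 dB

-0.09821 dB


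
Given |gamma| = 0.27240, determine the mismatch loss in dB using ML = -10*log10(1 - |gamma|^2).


ML = -10 * log10(1 - 0.27240^2) = -10 * log10(0.92579824) = 0.3348 dB

0.3348 dB


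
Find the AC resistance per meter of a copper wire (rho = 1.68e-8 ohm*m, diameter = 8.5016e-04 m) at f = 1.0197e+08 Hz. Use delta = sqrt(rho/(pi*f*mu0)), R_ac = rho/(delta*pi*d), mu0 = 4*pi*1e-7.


delta = sqrt(1.68e-8 / (pi * 1.0197e+08 * 4*pi*1e-7)) = 6.460090e-06 m
R_ac = 1.68e-8 / (6.460090e-06 * pi * 8.5016e-04) = 0.9737 ohm/m

0.9737 ohm/m


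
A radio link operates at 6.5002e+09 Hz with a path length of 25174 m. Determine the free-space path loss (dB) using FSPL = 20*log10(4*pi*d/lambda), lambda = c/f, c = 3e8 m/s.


lambda = c / f = 3.0000e+08 / 6.5002e+09 = 0.04615243 m
FSPL = 20 * log10(4*pi*25174/0.04615243) = 136.7 dB

136.7 dB


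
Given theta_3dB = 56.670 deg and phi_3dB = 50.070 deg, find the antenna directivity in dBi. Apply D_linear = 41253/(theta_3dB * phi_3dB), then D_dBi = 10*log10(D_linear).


D_linear = 41253 / (56.670 * 50.070) = 14.53867
D_dBi = 10 * log10(14.53867) = 11.63 dBi

11.63 dBi


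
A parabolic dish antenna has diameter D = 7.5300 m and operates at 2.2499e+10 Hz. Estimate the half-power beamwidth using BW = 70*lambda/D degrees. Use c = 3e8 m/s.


lambda = c / f = 3.0000e+08 / 2.2499e+10 = 0.01333393 m
BW = 70 * 0.01333393 / 7.5300 = 0.1240 deg

0.1240 deg


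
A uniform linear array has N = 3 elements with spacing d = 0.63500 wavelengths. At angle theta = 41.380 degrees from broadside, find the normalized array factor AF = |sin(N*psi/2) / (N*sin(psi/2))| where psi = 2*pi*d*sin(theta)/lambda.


psi = 2*pi*0.63500*sin(41.380 deg) = 2.637472 rad
AF = |sin(3*2.637472/2) / (3*sin(2.637472/2))| = 0.2504

0.2504


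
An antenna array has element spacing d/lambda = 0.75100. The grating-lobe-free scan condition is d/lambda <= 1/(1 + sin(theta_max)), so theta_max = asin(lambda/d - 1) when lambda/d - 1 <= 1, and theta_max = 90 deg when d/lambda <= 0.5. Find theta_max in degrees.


lambda/d - 1 = 1/0.75100 - 1 = 0.3315579
theta_max = asin(0.3315579) = 19.36 deg

19.36 deg


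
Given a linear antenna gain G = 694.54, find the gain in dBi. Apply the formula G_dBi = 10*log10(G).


G_dBi = 10 * log10(694.54) = 28.42 dBi

28.42 dBi


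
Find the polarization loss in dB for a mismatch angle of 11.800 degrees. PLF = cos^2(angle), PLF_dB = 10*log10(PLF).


PLF_linear = cos^2(11.800 deg) = 0.9581814
PLF_dB = 10 * log10(0.9581814) = -0.1855 dB

-0.1855 dB


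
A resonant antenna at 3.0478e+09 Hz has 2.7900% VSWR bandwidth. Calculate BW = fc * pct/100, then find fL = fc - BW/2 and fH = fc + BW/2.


BW = 3.0478e+09 * 2.7900/100 = 8.503362e+07 Hz
fL = 3.0478e+09 - 8.503362e+07/2 = 3.005e+09 Hz
fH = 3.0478e+09 + 8.503362e+07/2 = 3.090e+09 Hz

BW=8.503e+07 Hz, fL=3.005e+09 Hz, fH=3.090e+09 Hz


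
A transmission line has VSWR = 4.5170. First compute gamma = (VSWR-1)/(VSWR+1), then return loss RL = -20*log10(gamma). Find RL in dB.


gamma = (4.5170 - 1) / (4.5170 + 1) = 0.6374841
RL = -20 * log10(0.6374841) = 3.911 dB

3.911 dB


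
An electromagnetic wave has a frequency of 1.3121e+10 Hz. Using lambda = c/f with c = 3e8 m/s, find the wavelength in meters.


lambda = c / f = 3.0000e+08 / 1.3121e+10 = 0.02286 m

0.02286 m


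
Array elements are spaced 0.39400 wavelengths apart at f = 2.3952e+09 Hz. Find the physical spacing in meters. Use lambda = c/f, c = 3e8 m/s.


lambda = c / f = 3.0000e+08 / 2.3952e+09 = 0.1252505 m
d = 0.39400 * 0.1252505 = 0.04935 m

0.04935 m


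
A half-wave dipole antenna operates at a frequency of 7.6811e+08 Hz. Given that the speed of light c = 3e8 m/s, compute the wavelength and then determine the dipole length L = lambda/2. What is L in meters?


lambda = c / f = 3.0000e+08 / 7.6811e+08 = 0.3905691 m
L = lambda / 2 = 0.3905691 / 2 = 0.1953 m

0.1953 m


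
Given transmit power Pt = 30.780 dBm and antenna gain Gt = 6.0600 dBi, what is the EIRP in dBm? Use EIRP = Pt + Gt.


EIRP = Pt + Gt = 30.780 + 6.0600 = 36.84 dBm

36.84 dBm


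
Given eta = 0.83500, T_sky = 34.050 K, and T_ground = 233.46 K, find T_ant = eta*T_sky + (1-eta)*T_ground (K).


T_ant = 0.83500 * 34.050 + (1 - 0.83500) * 233.46 = 66.95 K

66.95 K


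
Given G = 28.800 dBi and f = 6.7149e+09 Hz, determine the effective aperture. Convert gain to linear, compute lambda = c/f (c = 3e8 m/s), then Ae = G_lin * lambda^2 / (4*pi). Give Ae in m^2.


lambda = c / f = 3.0000e+08 / 6.7149e+09 = 0.04467676 m
G_linear = 10^(28.800/10) = 758.5776
Ae = G_linear * lambda^2 / (4*pi) = 758.5776 * 0.04467676^2 / (4*pi) = 0.1205 m^2

0.1205 m^2
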